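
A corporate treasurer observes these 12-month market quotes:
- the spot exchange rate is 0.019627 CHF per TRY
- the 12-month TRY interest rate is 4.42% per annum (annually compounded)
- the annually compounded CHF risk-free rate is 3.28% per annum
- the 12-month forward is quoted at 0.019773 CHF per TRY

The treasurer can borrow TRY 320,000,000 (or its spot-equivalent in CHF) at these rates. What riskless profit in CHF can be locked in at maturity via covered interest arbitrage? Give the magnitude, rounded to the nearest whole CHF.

CHF 120,384

T = 1 year.
Route A — deposit TRY, sell forward: 320,000,000 × 1.044200 × 0.019773 = CHF 6,607,029.31.
Route B — convert at spot, deposit CHF: 320,000,000 × 0.019627 × 1.032800 = CHF 6,486,644.99.
The quoted forward overvalues TRY, so borrow CHF, buy TRY at spot, deposit the TRY at 4.42%, and sell the proceeds forward at 0.019773.
Arbitrage profit = |6,607,029.31 − 6,486,644.99| = CHF 120,384.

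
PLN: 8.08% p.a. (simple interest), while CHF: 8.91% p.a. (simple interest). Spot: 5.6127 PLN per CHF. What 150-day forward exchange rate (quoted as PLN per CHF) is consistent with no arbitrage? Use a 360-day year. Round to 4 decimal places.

5.5940

T = 150/360 years.
PLN growth factor: 1 + 0.0808×150/360 = 1.0336667.
CHF accumulates by 1 + 0.0891×150/360 = 1.037125.
So F = 5.6127 × 1.0336667 / 1.037125 = 5.593984 (PLN/CHF).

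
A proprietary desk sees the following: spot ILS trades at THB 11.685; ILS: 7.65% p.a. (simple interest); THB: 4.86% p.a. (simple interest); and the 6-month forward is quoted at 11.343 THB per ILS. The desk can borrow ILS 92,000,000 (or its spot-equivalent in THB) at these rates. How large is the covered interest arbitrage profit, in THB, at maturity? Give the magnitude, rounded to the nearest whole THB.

T = 6/12 years.
Invest the ILS and cover forward: 92,000,000 × 1.038250 × 11.343 = THB 1,083,472,017.00.
Convert at spot and invest in THB: 92,000,000 × 11.685 × 1.024300 = THB 1,101,142,986.00.
The quoted forward undervalues ILS, so borrow ILS, convert to THB at spot, deposit the THB at 4.86%, and buy ILS forward at 11.343 to cover the loan.
Arbitrage profit = |1,083,472,017.00 − 1,101,142,986.00| = THB 17,670,969.

THB 17,670,969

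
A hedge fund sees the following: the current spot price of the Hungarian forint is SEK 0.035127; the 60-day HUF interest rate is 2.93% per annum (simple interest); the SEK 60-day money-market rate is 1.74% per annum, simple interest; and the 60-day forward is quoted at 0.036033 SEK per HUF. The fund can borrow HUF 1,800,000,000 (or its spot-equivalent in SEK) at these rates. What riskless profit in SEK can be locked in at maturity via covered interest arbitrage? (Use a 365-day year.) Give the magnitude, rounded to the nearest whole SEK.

SEK 1,762,340

T = 60/365 years.
Keep in HUF, deliver into the forward: 1,800,000,000·1.0048164384·0.036033 = SEK 65,171,791.30.
Swap to SEK now, deposit: 1,800,000,000·0.035127·1.002860274 = SEK 63,409,451.12.
The quoted forward overvalues HUF, so borrow SEK, buy HUF at spot, deposit the HUF at 2.93%, and sell the proceeds forward at 0.036033.
The gap between the two covered legs is SEK 1,762,340.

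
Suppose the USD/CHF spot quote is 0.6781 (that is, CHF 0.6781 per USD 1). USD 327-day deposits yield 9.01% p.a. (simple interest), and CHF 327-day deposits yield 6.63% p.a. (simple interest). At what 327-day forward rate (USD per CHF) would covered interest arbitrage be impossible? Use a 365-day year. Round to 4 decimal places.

1.5044

T = 327/365 years.
CHF growth factor: 1 + 0.0663×327/365 = 1.0593975.
USD accumulates by 1 + 0.0901×327/365 = 1.0807197.
So F = 0.6781 × 1.0593975 / 1.0807197 = 0.6647213 (CHF/USD).
Invert for USD per CHF: 1 / 0.6647213 = 1.5044.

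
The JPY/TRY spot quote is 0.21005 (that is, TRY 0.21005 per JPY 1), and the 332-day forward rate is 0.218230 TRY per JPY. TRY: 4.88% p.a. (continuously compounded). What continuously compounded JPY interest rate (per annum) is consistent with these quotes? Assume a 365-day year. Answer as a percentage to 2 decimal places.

0.68%

T = 332/365 years.
F/S = 0.21823/0.21005 = 1.0389431 = (growth of TRY) / (growth of JPY).
TRY growth factor: e^(0.0488×332/365) = 1.0453878.
That pins the JPY growth at 1.0062031.
r = ln(1.0062031)/(332/365) = 0.006799 → 0.68%.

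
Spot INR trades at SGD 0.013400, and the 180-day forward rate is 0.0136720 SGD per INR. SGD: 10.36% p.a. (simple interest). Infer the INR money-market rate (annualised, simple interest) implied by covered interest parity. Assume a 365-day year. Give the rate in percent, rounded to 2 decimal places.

6.12%

T = 180/365 years.
F/S = 0.013672/0.0134 = 1.0202985 = (growth of SGD) / (growth of INR).
SGD growth factor: 1 + 0.1036×180/365 = 1.0510904.
That pins the INR growth at 1.0301793.
(1.0301793 − 1)/T = 0.061197, i.e. 6.12%.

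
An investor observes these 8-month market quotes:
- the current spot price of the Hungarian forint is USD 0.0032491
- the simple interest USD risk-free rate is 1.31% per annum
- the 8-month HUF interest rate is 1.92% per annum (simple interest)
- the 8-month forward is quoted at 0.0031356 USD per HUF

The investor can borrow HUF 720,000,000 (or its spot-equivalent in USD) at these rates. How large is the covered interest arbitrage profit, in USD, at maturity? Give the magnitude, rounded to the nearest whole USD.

USD 73,253

T = 8/12 years.
Keep in HUF, deliver into the forward: 720,000,000·1.012800·0.0031356 = USD 2,286,529.69.
Swap to USD now, deposit: 720,000,000·0.0032491·1.008733333 = USD 2,359,782.34.
The quoted forward undervalues HUF, so borrow HUF, convert to USD at spot, deposit the USD at 1.31%, and buy HUF forward at 0.0031356 to cover the loan.
Arbitrage profit = |2,286,529.69 − 2,359,782.34| = USD 73,253.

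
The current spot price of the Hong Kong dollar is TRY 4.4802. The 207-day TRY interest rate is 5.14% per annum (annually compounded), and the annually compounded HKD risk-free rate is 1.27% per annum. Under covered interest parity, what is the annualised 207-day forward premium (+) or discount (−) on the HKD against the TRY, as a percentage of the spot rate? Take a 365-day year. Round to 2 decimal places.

T = 207/365 years.
F = S · g_TRY/g_HKD = 4.4802 × 1.0288336/1.0071828 = 4.5765082.
Annualised premium = (F − S)/S × (1/T) = (4.5765082 − 4.4802)/4.4802 ÷ (207/365) = 3.79%.

+3.79%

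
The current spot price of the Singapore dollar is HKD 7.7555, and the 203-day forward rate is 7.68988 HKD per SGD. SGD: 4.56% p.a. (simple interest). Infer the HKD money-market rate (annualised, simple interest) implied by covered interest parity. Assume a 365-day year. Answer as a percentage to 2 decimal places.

T = 203/365 years.
By CIP, F/S equals the HKD-to-SGD growth ratio: 7.68988/7.7555 = 0.9915389.
SGD growth factor: 1 + 0.0456×203/365 = 1.0253611.
Hence g_HKD = 1.0166854.
r = (1.0166854 − 1)/(203/365) = 0.030001 → 3.00%.

3.00%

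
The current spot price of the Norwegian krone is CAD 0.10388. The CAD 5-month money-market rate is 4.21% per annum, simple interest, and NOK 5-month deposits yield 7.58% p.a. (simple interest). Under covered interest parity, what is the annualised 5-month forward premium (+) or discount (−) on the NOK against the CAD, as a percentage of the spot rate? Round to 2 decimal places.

T = 5/12 years.
No-arbitrage forward: 0.10388 × 1.0175417 / 1.0315833 = 0.10246602 CAD/NOK.
(F − S)/S ÷ T = (0.10246602 − 0.10388)/0.10388/(5/12) = -0.032668 → -3.27%.

-3.27%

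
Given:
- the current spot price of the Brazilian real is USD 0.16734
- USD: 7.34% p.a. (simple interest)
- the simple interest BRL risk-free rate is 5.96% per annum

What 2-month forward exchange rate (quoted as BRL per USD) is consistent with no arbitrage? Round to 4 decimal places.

5.9623

T = 2/12 years.
USD growth factor: 1 + 0.0734×2/12 = 1.0122333.
BRL growth factor: 1 + 0.0596×2/12 = 1.0099333.
Forward (USD per BRL) = 0.16734 × 1.0122333 / 1.0099333 = 0.1677211.
Invert for BRL per USD: 1 / 0.1677211 = 5.9623.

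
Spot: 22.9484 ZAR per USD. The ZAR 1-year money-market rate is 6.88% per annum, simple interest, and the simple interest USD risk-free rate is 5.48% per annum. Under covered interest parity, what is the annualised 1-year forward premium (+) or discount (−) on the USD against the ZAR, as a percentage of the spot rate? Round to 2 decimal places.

+1.33%

T = 1 year.
CIP forward (ZAR per USD) = 22.9484 × 1.068800/1.054800 = 23.2529863.
Annualised premium = (F − S)/S × (1/T) = (23.2529863 − 22.9484)/22.9484 ÷ 1 = 1.33%.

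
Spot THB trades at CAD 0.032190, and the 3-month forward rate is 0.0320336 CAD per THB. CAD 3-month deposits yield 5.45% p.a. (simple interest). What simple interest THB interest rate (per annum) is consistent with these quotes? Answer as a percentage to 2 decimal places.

7.43%

T = 3/12 years.
By CIP, F/S equals the CAD-to-THB growth ratio: 0.0320336/0.03219 = 0.9951413.
The CAD side grows by 1 + 0.0545×3/12 = 1.013625.
So the THB growth factor = 1.0185739.
(1.0185739 − 1)/T = 0.074296, i.e. 7.43%.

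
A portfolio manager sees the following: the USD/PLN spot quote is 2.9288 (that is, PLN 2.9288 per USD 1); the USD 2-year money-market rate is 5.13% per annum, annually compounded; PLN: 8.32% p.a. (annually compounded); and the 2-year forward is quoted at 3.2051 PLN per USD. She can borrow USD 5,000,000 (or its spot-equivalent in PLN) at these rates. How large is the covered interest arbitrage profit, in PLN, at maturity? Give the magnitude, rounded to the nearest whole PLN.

PLN 529,760

T = 2 years.
Keep in USD, deliver into the forward: 5,000,000·1.10523169·3.2051 = PLN 17,711,890.45.
Swap to PLN now, deposit: 5,000,000·2.9288·1.17332224 = PLN 17,182,130.88.
The quoted forward overvalues USD, so borrow PLN, buy USD at spot, deposit the USD at 5.13%, and sell the proceeds forward at 3.2051.
Profit = 17,711,890.45 − 17,182,130.88 = PLN 529,760.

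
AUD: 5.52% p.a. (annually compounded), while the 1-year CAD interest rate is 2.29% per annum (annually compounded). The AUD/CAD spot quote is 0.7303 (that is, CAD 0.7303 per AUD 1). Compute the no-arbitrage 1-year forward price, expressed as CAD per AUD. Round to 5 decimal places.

0.70795

T = 1 year.
CAD growth factor: (1 + 0.0229)^1 = 1.022900.
AUD growth factor: (1 + 0.0552)^1 = 1.055200.
CIP: F = S · (grow CAD)/(grow AUD) = 0.7303 × 1.022900/1.055200 = 0.7079453 CAD per AUD.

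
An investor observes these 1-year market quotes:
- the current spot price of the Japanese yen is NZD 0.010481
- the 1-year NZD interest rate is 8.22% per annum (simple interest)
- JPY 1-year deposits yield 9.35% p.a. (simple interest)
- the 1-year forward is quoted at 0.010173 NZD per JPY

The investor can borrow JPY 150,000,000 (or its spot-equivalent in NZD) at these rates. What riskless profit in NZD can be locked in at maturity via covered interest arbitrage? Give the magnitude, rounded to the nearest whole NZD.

T = 1 year.
Route A — deposit JPY, sell forward: 150,000,000 × 1.093500 × 0.010173 = NZD 1,668,626.33.
Route B — convert at spot, deposit NZD: 150,000,000 × 0.010481 × 1.082200 = NZD 1,701,380.73.
The quoted forward undervalues JPY, so borrow JPY, convert to NZD at spot, deposit the NZD at 8.22%, and buy JPY forward at 0.010173 to cover the loan.
Profit = 1,701,380.73 − 1,668,626.33 = NZD 32,754.

NZD 32,754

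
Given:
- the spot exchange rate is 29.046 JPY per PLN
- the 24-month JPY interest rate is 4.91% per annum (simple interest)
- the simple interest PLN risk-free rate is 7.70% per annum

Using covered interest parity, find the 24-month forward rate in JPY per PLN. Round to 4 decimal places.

27.6415

T = 2 years.
JPY accumulates by 1 + 0.0491×2 = 1.098200.
PLN growth factor: 1 + 0.0770×2 = 1.154000.
Forward (JPY per PLN) = 29.046 × 1.098200 / 1.154000 = 27.641523.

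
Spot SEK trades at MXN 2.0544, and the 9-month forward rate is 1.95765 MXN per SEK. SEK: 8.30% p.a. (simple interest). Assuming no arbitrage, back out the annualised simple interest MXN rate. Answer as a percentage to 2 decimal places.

1.63%

T = 9/12 years.
By CIP, F/S equals the MXN-to-SEK growth ratio: 1.95765/2.0544 = 0.9529060.
SEK growth factor: 1 + 0.0830×9/12 = 1.062250.
That pins the MXN growth at 1.0122244.
(1.0122244 − 1)/T = 0.016299, i.e. 1.63%.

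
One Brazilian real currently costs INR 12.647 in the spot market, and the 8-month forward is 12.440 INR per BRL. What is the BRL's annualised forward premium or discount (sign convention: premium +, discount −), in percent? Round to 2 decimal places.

-2.46%

T = 8/12 years.
(F − S)/S = (12.440 − 12.647)/12.647 = -0.0163675.
Annualise by dividing by T: -0.0163675 / (8/12) = -0.024551 → -2.46%.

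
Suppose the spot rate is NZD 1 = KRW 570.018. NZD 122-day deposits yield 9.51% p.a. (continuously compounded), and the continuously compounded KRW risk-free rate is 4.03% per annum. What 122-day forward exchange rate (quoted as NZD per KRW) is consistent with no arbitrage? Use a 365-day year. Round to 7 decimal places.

0.0017868

T = 122/365 years.
KRW growth factor: e^(0.0403×122/365) = 1.0135613.
NZD growth factor: e^(0.0951×122/365) = 1.0322974.
So F = 570.018 × 1.0135613 / 1.0322974 = 559.6722 (KRW/NZD).
Invert for NZD per KRW: 1 / 559.6722 = 0.0017868.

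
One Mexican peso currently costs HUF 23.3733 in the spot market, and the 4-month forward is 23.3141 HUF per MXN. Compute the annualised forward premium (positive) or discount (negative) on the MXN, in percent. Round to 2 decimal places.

-0.76%

T = 4/12 years.
(F − S)/S = (23.3141 − 23.3733)/23.3733 = -0.0025328.
Per annum: -0.0025328 / (4/12) = -0.007598 = -0.76%.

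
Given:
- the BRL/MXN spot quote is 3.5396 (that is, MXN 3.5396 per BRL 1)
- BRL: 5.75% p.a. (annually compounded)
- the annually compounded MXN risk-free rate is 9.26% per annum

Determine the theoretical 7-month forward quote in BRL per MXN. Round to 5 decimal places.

0.27719

T = 7/12 years.
MXN accumulates by (1 + 0.0926)^(7/12) = 1.0530178.
Growth of 1 BRL over T: (1 + 0.0575)^(7/12) = 1.0331504.
Forward (MXN per BRL) = 3.5396 × 1.0530178 / 1.0331504 = 3.607666.
Invert for BRL per MXN: 1 / 3.607666 = 0.27719.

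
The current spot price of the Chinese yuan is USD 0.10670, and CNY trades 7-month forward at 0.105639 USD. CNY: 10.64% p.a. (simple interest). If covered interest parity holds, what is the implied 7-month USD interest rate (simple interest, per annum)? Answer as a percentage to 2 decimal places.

8.83%

T = 7/12 years.
F/S = 0.105639/0.1067 = 0.9900562 = (growth of USD) / (growth of CNY).
The CNY side grows by 1 + 0.1064×7/12 = 1.0620667.
So the USD growth factor = 1.0515057.
(1.0515057 − 1)/T = 0.088295, i.e. 8.83%.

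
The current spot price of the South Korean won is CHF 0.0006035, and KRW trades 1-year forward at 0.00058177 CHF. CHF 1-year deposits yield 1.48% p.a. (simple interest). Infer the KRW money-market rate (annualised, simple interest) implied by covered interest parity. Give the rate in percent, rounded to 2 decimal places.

5.27%

T = 1 year.
By CIP, F/S equals the CHF-to-KRW growth ratio: 0.00058177/0.0006035 = 0.9639934.
CHF growth factor: 1 + 0.0148×1 = 1.014800.
That pins the KRW growth at 1.0527043.
r = (1.0527043 − 1)/1 = 0.052704 → 5.27%.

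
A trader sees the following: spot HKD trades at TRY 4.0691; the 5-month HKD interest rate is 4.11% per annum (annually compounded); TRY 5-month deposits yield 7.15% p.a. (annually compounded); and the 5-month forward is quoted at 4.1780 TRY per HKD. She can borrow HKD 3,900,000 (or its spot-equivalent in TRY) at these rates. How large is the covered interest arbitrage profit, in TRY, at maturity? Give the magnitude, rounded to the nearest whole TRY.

T = 5/12 years.
Invest the HKD and cover forward: 3,900,000 × 1.0169240522 × 4.1780 = TRY 16,569,963.89.
Convert at spot and invest in TRY: 3,900,000 × 4.0691 × 1.029192801 = TRY 16,332,764.86.
The quoted forward overvalues HKD, so borrow TRY, buy HKD at spot, deposit the HKD at 4.11%, and sell the proceeds forward at 4.1780.
The gap between the two covered legs is TRY 237,199.

TRY 237,199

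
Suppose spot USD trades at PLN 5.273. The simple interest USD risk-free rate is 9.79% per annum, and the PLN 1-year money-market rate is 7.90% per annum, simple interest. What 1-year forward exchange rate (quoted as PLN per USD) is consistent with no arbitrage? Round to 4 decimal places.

5.1822

T = 1 year.
Growth of 1 PLN over T: 1 + 0.0790×1 = 1.079000.
USD growth factor: 1 + 0.0979×1 = 1.097900.
Forward (PLN per USD) = 5.273 × 1.079000 / 1.097900 = 5.182227.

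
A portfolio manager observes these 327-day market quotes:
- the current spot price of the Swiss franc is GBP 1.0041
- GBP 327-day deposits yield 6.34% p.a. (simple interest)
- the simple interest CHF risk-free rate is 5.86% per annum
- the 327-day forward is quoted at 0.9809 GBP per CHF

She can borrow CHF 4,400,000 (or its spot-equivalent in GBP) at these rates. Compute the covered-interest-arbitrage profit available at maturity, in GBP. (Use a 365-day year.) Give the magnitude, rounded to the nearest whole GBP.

GBP 126,438

T = 327/365 years.
Route A — deposit CHF, sell forward: 4,400,000 × 1.052499178 × 0.9809 = GBP 4,542,544.35.
Route B — convert at spot, deposit GBP: 4,400,000 × 1.0041 × 1.056799452 = GBP 4,668,982.25.
The quoted forward undervalues CHF, so borrow CHF, convert to GBP at spot, deposit the GBP at 6.34%, and buy CHF forward at 0.9809 to cover the loan.
Profit = 4,668,982.25 − 4,542,544.35 = GBP 126,438.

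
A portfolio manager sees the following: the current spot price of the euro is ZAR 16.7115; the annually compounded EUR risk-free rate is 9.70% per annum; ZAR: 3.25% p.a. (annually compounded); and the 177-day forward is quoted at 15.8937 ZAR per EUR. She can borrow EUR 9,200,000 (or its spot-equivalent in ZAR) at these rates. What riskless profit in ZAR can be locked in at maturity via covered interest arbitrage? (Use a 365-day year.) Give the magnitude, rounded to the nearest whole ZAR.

ZAR 3,212,720

T = 177/365 years.
Keep in EUR, deliver into the forward: 9,200,000·1.04591757452·15.8937 = ZAR 152,936,201.42.
Swap to ZAR now, deposit: 9,200,000·16.7115·1.01563048447 = ZAR 156,148,921.34.
The quoted forward undervalues EUR, so borrow EUR, convert to ZAR at spot, deposit the ZAR at 3.25%, and buy EUR forward at 15.8937 to cover the loan.
Arbitrage profit = |152,936,201.42 − 156,148,921.34| = ZAR 3,212,720.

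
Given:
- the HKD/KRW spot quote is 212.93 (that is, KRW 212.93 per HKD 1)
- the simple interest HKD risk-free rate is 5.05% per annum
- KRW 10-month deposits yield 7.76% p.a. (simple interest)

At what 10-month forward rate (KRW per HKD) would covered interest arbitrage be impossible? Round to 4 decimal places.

217.5445

T = 10/12 years.
KRW growth factor: 1 + 0.0776×10/12 = 1.064666667.
Growth of 1 HKD over T: 1 + 0.0505×10/12 = 1.042083333.
CIP: F = S · (grow KRW)/(grow HKD) = 212.93 × 1.064666667/1.042083333 = 217.544477 KRW per HKD.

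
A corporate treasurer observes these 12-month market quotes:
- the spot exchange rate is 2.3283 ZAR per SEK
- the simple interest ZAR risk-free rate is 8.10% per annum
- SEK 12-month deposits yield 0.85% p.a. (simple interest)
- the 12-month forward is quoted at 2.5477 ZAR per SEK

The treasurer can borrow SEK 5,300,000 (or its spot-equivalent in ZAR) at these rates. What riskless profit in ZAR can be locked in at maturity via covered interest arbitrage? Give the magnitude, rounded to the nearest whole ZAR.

T = 1 year.
Invest the SEK and cover forward: 5,300,000 × 1.008500 × 2.5477 = ZAR 13,617,583.89.
Convert at spot and invest in ZAR: 5,300,000 × 2.3283 × 1.081000 = ZAR 13,339,529.19.
The quoted forward overvalues SEK, so borrow ZAR, buy SEK at spot, deposit the SEK at 0.85%, and sell the proceeds forward at 2.5477.
The gap between the two covered legs is ZAR 278,055.

ZAR 278,055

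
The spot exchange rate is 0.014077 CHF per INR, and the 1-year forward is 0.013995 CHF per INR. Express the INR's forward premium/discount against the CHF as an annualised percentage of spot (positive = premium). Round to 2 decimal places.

T = 1 year.
Period premium: (0.013995 − 0.014077)/0.014077 = -0.0058251.
×(1/T) gives -0.58% p.a.

-0.58%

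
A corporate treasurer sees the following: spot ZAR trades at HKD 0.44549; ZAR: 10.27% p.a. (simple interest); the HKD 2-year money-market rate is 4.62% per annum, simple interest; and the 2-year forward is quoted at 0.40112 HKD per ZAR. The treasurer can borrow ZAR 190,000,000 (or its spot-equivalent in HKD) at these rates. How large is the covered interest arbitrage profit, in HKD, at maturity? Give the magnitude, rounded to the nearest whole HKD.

HKD 597,213

T = 2 years.
Route A — deposit ZAR, sell forward: 190,000,000 × 1.205400 × 0.40112 = HKD 91,866,909.12.
Route B — convert at spot, deposit HKD: 190,000,000 × 0.44549 × 1.092400 = HKD 92,464,122.44.
The quoted forward undervalues ZAR, so borrow ZAR, convert to HKD at spot, deposit the HKD at 4.62%, and buy ZAR forward at 0.40112 to cover the loan.
Arbitrage profit = |91,866,909.12 − 92,464,122.44| = HKD 597,213.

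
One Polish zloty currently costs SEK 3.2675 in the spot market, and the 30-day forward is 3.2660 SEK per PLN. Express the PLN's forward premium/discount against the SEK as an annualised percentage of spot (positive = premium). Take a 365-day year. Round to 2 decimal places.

T = 30/365 years.
(F − S)/S = (3.2660 − 3.2675)/3.2675 = -0.0004591.
Per annum: -0.0004591 / (30/365) = -0.005586 = -0.56%.

-0.56%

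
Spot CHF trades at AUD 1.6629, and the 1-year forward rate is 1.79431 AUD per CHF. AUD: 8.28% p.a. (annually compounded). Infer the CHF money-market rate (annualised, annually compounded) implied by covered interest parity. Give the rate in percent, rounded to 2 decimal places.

T = 1 year.
CIP gives F = S · g_AUD/g_CHF, so g_AUD/g_CHF = 1.79431/1.6629 = 1.0790246.
AUD growth factor: (1 + 0.0828)^1 = 1.082800.
So the CHF growth factor = 1.0034989.
r = 1.0034989^(1/1) − 1 = 0.003499 → 0.35%.

0.35%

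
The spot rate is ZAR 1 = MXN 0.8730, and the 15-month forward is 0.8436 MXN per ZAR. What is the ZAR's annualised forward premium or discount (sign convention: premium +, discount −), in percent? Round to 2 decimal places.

T = 15/12 years.
ZAR trades forward at -3.36770% vs spot over the period.
Per annum: -0.0336770 / (15/12) = -0.026942 = -2.69%.

-2.69%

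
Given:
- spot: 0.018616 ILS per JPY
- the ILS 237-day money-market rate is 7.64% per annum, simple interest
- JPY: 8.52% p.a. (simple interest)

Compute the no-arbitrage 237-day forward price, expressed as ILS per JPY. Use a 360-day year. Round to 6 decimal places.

0.018514

T = 237/360 years.
Growth of 1 ILS over T: 1 + 0.0764×237/360 = 1.0502967.
JPY growth factor: 1 + 0.0852×237/360 = 1.056090.
CIP: F = S · (grow ILS)/(grow JPY) = 0.018616 × 1.0502967/1.056090 = 0.01851388 ILS per JPY.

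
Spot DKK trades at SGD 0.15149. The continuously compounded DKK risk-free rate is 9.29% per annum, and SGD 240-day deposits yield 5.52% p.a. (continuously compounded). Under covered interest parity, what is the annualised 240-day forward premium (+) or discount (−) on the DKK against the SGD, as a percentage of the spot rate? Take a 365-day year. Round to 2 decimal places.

-3.72%

T = 240/365 years.
No-arbitrage forward: 0.15149 × 1.0369626 / 1.0629892 = 0.14778087 SGD/DKK.
(F − S)/S ÷ T = (0.14778087 − 0.15149)/0.15149/(240/365) = -0.037237 → -3.72%.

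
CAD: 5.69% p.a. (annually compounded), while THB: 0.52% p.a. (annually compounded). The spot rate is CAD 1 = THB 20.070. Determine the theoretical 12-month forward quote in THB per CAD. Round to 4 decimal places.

T = 1 year.
THB growth factor: (1 + 0.0052)^1 = 1.005200.
CAD accumulates by (1 + 0.0569)^1 = 1.056900.
So F = 20.07 × 1.005200 / 1.056900 = 19.088243 (THB/CAD).

19.0882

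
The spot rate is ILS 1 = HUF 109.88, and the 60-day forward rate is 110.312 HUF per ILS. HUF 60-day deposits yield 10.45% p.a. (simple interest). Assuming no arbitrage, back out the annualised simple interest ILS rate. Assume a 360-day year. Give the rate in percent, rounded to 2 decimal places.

8.06%

T = 60/360 years.
CIP gives F = S · g_HUF/g_ILS, so g_HUF/g_ILS = 110.312/109.88 = 1.0039316.
The HUF side grows by 1 + 0.1045×60/360 = 1.0174167.
That pins the ILS growth at 1.0134323.
r = (1.0134323 − 1)/(60/360) = 0.080594 → 8.06%.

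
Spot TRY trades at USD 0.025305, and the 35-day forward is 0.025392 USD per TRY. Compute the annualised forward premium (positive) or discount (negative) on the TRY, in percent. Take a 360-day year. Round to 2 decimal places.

T = 35/360 years.
TRY trades forward at +0.34381% vs spot over the period.
Per annum: 0.0034381 / (35/360) = 0.035363 = 3.54%.

+3.54%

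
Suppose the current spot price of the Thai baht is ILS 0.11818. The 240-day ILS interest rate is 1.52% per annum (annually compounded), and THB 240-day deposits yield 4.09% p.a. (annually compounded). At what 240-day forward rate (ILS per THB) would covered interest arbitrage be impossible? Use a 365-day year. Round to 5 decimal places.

T = 240/365 years.
ILS accumulates by (1 + 0.0152)^(240/365) = 1.0099687.
THB accumulates by (1 + 0.0409)^(240/365) = 1.0267082.
So F = 0.11818 × 1.0099687 / 1.0267082 = 0.1162532 (ILS/THB).

0.11625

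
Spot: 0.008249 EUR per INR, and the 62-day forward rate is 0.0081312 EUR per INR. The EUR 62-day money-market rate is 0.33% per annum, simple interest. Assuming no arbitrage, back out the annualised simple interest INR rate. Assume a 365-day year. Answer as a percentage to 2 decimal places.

T = 62/365 years.
CIP gives F = S · g_EUR/g_INR, so g_EUR/g_INR = 0.0081312/0.008249 = 0.9857195.
The EUR side grows by 1 + 0.0033×62/365 = 1.0005605.
That pins the INR growth at 1.015056.
(1.015056 − 1)/T = 0.088636, i.e. 8.86%.

8.86%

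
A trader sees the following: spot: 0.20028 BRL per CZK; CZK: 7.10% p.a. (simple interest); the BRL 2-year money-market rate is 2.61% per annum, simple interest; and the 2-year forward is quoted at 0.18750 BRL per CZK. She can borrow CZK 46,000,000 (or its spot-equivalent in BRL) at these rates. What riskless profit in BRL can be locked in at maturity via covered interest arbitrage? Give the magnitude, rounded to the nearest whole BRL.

T = 2 years.
Invest the CZK and cover forward: 46,000,000 × 1.142000 × 0.18750 = BRL 9,849,750.00.
Convert at spot and invest in BRL: 46,000,000 × 0.20028 × 1.052200 = BRL 9,693,792.34.
The quoted forward overvalues CZK, so borrow BRL, buy CZK at spot, deposit the CZK at 7.10%, and sell the proceeds forward at 0.18750.
The gap between the two covered legs is BRL 155,958.

BRL 155,958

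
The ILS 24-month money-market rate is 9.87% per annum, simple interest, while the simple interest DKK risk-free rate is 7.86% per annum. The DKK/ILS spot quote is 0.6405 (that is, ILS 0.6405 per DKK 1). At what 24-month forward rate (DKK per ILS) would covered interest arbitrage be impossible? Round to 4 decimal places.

T = 2 years.
Growth of 1 ILS over T: 1 + 0.0987×2 = 1.197400.
Growth of 1 DKK over T: 1 + 0.0786×2 = 1.157200.
Forward (ILS per DKK) = 0.6405 × 1.197400 / 1.157200 = 0.6627503.
Quoted the other way: 1/0.6627503 = 1.5089 DKK per ILS.

1.5089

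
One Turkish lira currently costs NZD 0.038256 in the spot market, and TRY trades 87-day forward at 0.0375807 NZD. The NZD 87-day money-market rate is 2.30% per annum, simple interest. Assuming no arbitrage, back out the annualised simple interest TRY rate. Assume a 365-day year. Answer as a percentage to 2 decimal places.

T = 87/365 years.
CIP gives F = S · g_NZD/g_TRY, so g_NZD/g_TRY = 0.0375807/0.038256 = 0.9823479.
The NZD side grows by 1 + 0.0230×87/365 = 1.0054822.
So the TRY growth factor = 1.023550.
(1.023550 − 1)/T = 0.098802, i.e. 9.88%.

9.88%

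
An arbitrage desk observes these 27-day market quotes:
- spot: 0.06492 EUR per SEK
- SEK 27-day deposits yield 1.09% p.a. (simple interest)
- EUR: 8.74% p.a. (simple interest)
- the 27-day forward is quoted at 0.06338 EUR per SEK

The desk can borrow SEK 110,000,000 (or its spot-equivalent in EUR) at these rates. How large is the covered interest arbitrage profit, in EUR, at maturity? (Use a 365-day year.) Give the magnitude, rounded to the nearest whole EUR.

T = 27/365 years.
Keep in SEK, deliver into the forward: 110,000,000·1.000806301·0.06338 = EUR 6,977,421.37.
Swap to EUR now, deposit: 110,000,000·0.06492·1.006465205 = EUR 7,187,369.32.
The quoted forward undervalues SEK, so borrow SEK, convert to EUR at spot, deposit the EUR at 8.74%, and buy SEK forward at 0.06338 to cover the loan.
Profit = 7,187,369.32 − 6,977,421.37 = EUR 209,948.

EUR 209,948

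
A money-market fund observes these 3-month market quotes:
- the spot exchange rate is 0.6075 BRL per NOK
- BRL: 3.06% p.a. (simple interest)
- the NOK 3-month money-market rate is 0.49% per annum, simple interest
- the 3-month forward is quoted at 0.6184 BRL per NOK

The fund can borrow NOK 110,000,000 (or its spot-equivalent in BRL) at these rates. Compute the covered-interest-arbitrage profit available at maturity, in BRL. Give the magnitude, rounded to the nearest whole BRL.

BRL 771,118

T = 3/12 years.
Invest the NOK and cover forward: 110,000,000 × 1.001225 × 0.6184 = BRL 68,107,329.40.
Convert at spot and invest in BRL: 110,000,000 × 0.6075 × 1.007650 = BRL 67,336,211.25.
The quoted forward overvalues NOK, so borrow BRL, buy NOK at spot, deposit the NOK at 0.49%, and sell the proceeds forward at 0.6184.
The gap between the two covered legs is BRL 771,118.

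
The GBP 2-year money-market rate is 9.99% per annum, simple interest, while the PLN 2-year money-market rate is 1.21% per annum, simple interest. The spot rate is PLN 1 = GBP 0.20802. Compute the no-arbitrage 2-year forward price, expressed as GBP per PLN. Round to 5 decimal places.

T = 2 years.
Growth of 1 GBP over T: 1 + 0.0999×2 = 1.199800.
PLN growth factor: 1 + 0.0121×2 = 1.024200.
Forward (GBP per PLN) = 0.20802 × 1.199800 / 1.024200 = 0.2436852.

0.24369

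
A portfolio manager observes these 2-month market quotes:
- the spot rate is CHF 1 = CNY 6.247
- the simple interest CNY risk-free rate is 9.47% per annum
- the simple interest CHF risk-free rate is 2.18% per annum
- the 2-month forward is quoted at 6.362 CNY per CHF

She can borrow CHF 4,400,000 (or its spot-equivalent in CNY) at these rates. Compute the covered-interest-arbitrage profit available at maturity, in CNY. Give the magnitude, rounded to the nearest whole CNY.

CNY 173,874

T = 2/12 years.
Invest the CHF and cover forward: 4,400,000 × 1.0036333333 × 6.362 = CNY 28,094,507.17.
Convert at spot and invest in CNY: 4,400,000 × 6.247 × 1.0157833333 = CNY 27,920,633.33.
The quoted forward overvalues CHF, so borrow CNY, buy CHF at spot, deposit the CHF at 2.18%, and sell the proceeds forward at 6.362.
The gap between the two covered legs is CNY 173,874.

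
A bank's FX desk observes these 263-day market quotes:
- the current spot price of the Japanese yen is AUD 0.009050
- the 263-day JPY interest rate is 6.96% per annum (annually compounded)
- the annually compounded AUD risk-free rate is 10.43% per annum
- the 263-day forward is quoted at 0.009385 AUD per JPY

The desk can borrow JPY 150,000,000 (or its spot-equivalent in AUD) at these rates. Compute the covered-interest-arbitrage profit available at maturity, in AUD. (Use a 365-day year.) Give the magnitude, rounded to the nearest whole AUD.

T = 263/365 years.
Invest the JPY and cover forward: 150,000,000 × 1.049676358 × 0.009385 = AUD 1,477,681.89.
Convert at spot and invest in AUD: 150,000,000 × 0.009050 × 1.074103919 = AUD 1,458,096.07.
The quoted forward overvalues JPY, so borrow AUD, buy JPY at spot, deposit the JPY at 6.96%, and sell the proceeds forward at 0.009385.
Arbitrage profit = |1,477,681.89 − 1,458,096.07| = AUD 19,586.

AUD 19,586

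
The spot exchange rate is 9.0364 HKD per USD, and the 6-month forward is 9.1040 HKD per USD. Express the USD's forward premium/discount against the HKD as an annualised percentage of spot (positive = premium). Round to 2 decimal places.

+1.50%

T = 6/12 years.
(F − S)/S = (9.1040 − 9.0364)/9.0364 = 0.0074809.
×(1/T) gives 1.50% p.a.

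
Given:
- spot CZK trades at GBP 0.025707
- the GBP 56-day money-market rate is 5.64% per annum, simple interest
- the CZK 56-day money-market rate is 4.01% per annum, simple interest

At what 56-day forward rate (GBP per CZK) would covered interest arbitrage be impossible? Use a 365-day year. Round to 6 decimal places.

0.025771

T = 56/365 years.
GBP accumulates by 1 + 0.0564×56/365 = 1.0086532.
CZK growth factor: 1 + 0.0401×56/365 = 1.0061523.
CIP: F = S · (grow GBP)/(grow CZK) = 0.025707 × 1.0086532/1.0061523 = 0.02577090 GBP per CZK.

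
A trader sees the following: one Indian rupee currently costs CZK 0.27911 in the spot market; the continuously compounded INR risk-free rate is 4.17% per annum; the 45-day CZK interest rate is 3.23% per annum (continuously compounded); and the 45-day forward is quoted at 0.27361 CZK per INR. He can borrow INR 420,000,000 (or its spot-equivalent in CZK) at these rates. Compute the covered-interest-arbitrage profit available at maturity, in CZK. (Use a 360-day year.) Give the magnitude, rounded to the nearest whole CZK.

T = 45/360 years.
Route A — deposit INR, sell forward: 420,000,000 × 1.00522610871 × 0.27361 = CZK 115,516,764.55.
Route B — convert at spot, deposit CZK: 420,000,000 × 0.27911 × 1.00404566168 = CZK 117,700,457.55.
The quoted forward undervalues INR, so borrow INR, convert to CZK at spot, deposit the CZK at 3.23%, and buy INR forward at 0.27361 to cover the loan.
Profit = 117,700,457.55 − 115,516,764.55 = CZK 2,183,693.

CZK 2,183,693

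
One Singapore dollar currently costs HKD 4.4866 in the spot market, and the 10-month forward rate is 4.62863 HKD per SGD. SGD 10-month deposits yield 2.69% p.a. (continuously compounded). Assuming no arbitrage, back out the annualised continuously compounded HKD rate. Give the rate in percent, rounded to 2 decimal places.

T = 10/12 years.
By CIP, F/S equals the HKD-to-SGD growth ratio: 4.62863/4.4866 = 1.0316565.
The SGD side grows by e^(0.0269×10/12) = 1.0226698.
Hence g_HKD = 1.0550439.
Take logs: ln 1.0550439 / (10/12) = 0.064299, so 6.43%.

6.43%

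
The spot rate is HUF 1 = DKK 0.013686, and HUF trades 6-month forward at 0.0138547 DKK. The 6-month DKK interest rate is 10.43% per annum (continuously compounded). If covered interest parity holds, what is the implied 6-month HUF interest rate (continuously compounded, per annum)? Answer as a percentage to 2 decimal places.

T = 6/12 years.
By CIP, F/S equals the DKK-to-HUF growth ratio: 0.0138547/0.013686 = 1.0123265.
The DKK side grows by e^(0.1043×6/12) = 1.0535338.
Hence g_HUF = 1.0407055.
Take logs: ln 1.0407055 / (6/12) = 0.079798, so 7.98%.

7.98%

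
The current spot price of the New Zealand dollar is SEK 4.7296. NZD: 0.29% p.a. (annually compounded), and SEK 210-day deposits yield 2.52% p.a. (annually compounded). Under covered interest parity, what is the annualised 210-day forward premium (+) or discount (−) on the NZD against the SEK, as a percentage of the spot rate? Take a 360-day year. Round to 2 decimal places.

T = 210/360 years.
F = S · g_SEK/g_NZD = 4.7296 × 1.0146237/1.0016906 = 4.7906652.
(F − S)/S ÷ T = (4.7906652 − 4.7296)/4.7296/(210/360) = 0.022134 → 2.21%.

+2.21%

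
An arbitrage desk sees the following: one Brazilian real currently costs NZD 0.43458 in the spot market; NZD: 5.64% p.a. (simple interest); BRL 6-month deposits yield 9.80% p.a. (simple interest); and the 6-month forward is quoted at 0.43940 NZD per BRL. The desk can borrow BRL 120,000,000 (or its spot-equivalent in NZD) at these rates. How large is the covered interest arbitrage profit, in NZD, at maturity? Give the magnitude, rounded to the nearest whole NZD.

NZD 1,691,453

T = 6/12 years.
Keep in BRL, deliver into the forward: 120,000,000·1.049000·0.43940 = NZD 55,311,672.00.
Swap to NZD now, deposit: 120,000,000·0.43458·1.028200 = NZD 53,620,218.72.
The quoted forward overvalues BRL, so borrow NZD, buy BRL at spot, deposit the BRL at 9.80%, and sell the proceeds forward at 0.43940.
The gap between the two covered legs is NZD 1,691,453.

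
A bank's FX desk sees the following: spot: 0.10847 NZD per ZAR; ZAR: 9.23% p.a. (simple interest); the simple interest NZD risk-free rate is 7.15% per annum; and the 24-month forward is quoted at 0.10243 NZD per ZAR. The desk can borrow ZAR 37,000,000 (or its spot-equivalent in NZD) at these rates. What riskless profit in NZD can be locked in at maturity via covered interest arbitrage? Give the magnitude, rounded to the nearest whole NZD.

NZD 97,777

T = 2 years.
Route A — deposit ZAR, sell forward: 37,000,000 × 1.184600 × 0.10243 = NZD 4,489,527.39.
Route B — convert at spot, deposit NZD: 37,000,000 × 0.10847 × 1.143000 = NZD 4,587,304.77.
The quoted forward undervalues ZAR, so borrow ZAR, convert to NZD at spot, deposit the NZD at 7.15%, and buy ZAR forward at 0.10243 to cover the loan.
Arbitrage profit = |4,489,527.39 − 4,587,304.77| = NZD 97,777.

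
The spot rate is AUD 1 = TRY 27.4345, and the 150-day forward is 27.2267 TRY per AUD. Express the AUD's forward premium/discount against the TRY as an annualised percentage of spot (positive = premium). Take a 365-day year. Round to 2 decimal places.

T = 150/365 years.
(F − S)/S = (27.2267 − 27.4345)/27.4345 = -0.0075744.
×(1/T) gives -1.84% p.a.

-1.84%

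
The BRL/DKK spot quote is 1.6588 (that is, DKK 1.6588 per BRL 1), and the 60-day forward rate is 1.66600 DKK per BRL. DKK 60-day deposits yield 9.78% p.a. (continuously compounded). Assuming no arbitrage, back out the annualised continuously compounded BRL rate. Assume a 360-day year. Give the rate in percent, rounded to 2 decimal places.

T = 60/360 years.
F/S = 1.666/1.6588 = 1.0043405 = (growth of DKK) / (growth of BRL).
The DKK side grows by e^(0.0978×60/360) = 1.0164336.
That pins the BRL growth at 1.0120408.
r = ln(1.0120408)/(60/360) = 0.071813 → 7.18%.

7.18%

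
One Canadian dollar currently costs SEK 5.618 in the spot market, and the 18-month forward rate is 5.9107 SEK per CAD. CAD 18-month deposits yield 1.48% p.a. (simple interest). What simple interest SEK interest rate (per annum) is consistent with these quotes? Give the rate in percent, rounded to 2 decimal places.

5.03%

T = 18/12 years.
By CIP, F/S equals the SEK-to-CAD growth ratio: 5.9107/5.618 = 1.0521004.
The CAD side grows by 1 + 0.0148×18/12 = 1.022200.
That pins the SEK growth at 1.075457.
(1.075457 − 1)/T = 0.050305, i.e. 5.03%.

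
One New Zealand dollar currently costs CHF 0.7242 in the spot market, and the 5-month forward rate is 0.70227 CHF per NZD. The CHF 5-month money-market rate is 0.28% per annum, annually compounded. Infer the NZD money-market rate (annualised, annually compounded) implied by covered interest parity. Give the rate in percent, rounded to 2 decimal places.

T = 5/12 years.
F/S = 0.70227/0.7242 = 0.9697183 = (growth of CHF) / (growth of NZD).
The CHF side grows by (1 + 0.0028)^(5/12) = 1.0011657.
So the NZD growth factor = 1.0324294.
Annualise: 1.0324294^(12/5) − 1 = 0.079605 = 7.96%.

7.96%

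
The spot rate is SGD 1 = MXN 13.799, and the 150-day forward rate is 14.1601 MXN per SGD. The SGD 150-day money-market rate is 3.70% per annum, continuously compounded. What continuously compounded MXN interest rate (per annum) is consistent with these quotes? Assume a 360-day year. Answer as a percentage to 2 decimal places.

T = 150/360 years.
CIP gives F = S · g_MXN/g_SGD, so g_MXN/g_SGD = 14.1601/13.799 = 1.0261686.
SGD growth factor: e^(0.0370×150/360) = 1.0155361.
That pins the MXN growth at 1.0421113.
Take logs: ln 1.0421113 / (150/360) = 0.098997, so 9.90%.

9.90%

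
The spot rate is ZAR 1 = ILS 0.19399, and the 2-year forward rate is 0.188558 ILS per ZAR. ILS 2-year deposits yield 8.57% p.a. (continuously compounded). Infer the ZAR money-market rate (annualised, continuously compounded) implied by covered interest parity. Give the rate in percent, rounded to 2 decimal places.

T = 2 years.
F/S = 0.188558/0.19399 = 0.9719986 = (growth of ILS) / (growth of ZAR).
ILS growth factor: e^(0.0857×2) = 1.1869654.
That pins the ZAR growth at 1.2211596.
r = ln(1.2211596)/2 = 0.099900 → 9.99%.

9.99%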